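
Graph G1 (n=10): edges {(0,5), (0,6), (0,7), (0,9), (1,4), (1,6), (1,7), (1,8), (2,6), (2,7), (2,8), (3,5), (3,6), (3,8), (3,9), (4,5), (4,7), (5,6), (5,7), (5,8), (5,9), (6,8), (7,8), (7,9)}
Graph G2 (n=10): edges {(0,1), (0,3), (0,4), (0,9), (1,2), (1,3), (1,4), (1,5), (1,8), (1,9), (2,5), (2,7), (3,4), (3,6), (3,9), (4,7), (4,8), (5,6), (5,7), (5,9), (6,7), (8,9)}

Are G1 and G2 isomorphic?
No, not isomorphic

The graphs are NOT isomorphic.

Degrees in G1: deg(0)=4, deg(1)=4, deg(2)=3, deg(3)=4, deg(4)=3, deg(5)=7, deg(6)=6, deg(7)=7, deg(8)=6, deg(9)=4.
Sorted degree sequence of G1: [7, 7, 6, 6, 4, 4, 4, 4, 3, 3].
Degrees in G2: deg(0)=4, deg(1)=7, deg(2)=3, deg(3)=5, deg(4)=5, deg(5)=5, deg(6)=3, deg(7)=4, deg(8)=3, deg(9)=5.
Sorted degree sequence of G2: [7, 5, 5, 5, 5, 4, 4, 3, 3, 3].
The (sorted) degree sequence is an isomorphism invariant, so since G1 and G2 have different degree sequences they cannot be isomorphic.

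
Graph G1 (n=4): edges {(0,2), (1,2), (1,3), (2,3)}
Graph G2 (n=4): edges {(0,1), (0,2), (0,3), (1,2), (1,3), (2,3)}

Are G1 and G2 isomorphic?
No, not isomorphic

The graphs are NOT isomorphic.

Counting edges: G1 has 4 edge(s); G2 has 6 edge(s).
Edge count is an isomorphism invariant (a bijection on vertices induces a bijection on edges), so differing edge counts rule out isomorphism.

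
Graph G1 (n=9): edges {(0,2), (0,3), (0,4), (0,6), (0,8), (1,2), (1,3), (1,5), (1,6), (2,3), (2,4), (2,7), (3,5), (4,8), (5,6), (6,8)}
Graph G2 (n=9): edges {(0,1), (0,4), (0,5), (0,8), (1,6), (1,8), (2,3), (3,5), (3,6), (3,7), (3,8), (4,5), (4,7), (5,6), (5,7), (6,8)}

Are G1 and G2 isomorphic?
Yes, isomorphic

The graphs are isomorphic.
One valid mapping φ: V(G1) → V(G2): 0→5, 1→8, 2→3, 3→6, 4→7, 5→1, 6→0, 7→2, 8→4

Verify φ preserves adjacency — for each edge of G1, its image is an edge of G2:
  (0,2) → (φ(0),φ(2)) = (3,5) ∈ E(G2) ✓
  (0,3) → (φ(0),φ(3)) = (5,6) ∈ E(G2) ✓
  (0,4) → (φ(0),φ(4)) = (5,7) ∈ E(G2) ✓
  (0,6) → (φ(0),φ(6)) = (0,5) ∈ E(G2) ✓
  (0,8) → (φ(0),φ(8)) = (4,5) ∈ E(G2) ✓
  (1,2) → (φ(1),φ(2)) = (3,8) ∈ E(G2) ✓
  (1,3) → (φ(1),φ(3)) = (6,8) ∈ E(G2) ✓
  (1,5) → (φ(1),φ(5)) = (1,8) ∈ E(G2) ✓
  (1,6) → (φ(1),φ(6)) = (0,8) ∈ E(G2) ✓
  (2,3) → (φ(2),φ(3)) = (3,6) ∈ E(G2) ✓
  (2,4) → (φ(2),φ(4)) = (3,7) ∈ E(G2) ✓
  (2,7) → (φ(2),φ(7)) = (2,3) ∈ E(G2) ✓
  (3,5) → (φ(3),φ(5)) = (1,6) ∈ E(G2) ✓
  (4,8) → (φ(4),φ(8)) = (4,7) ∈ E(G2) ✓
  (5,6) → (φ(5),φ(6)) = (0,1) ∈ E(G2) ✓
  (6,8) → (φ(6),φ(8)) = (0,4) ∈ E(G2) ✓
All 16 edges of G1 map to edges of G2, and |E(G1)| = |E(G2)| = 16, so φ is a bijection on edges as well as vertices. Hence G1 ≅ G2.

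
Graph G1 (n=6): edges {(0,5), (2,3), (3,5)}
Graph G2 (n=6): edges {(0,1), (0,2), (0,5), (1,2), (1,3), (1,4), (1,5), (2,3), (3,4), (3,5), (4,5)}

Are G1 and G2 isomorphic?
No, not isomorphic

The graphs are NOT isomorphic.

Connected components of G1: 3 component(s) with vertex sets [[1], [4], [0, 2, 3, 5]], sizes [1, 1, 4].
Connected components of G2: 1 component(s) with vertex sets [[0, 1, 2, 3, 4, 5]], sizes [6].
The number of connected components (and the multiset of component sizes) is an isomorphism invariant — an isomorphism maps each component of G1 bijectively onto a component of G2. Since G1 has 3 component(s) and G2 has 1, they cannot be isomorphic.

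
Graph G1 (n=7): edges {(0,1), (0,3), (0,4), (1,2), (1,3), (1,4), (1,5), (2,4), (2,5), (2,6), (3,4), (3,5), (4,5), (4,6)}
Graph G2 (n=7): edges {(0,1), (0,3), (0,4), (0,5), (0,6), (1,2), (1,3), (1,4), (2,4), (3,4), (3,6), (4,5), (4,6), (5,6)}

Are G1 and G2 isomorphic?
Yes, isomorphic

The graphs are isomorphic.
One valid mapping φ: V(G1) → V(G2): 0→5, 1→0, 2→1, 3→6, 4→4, 5→3, 6→2

Verify φ preserves adjacency — for each edge of G1, its image is an edge of G2:
  (0,1) → (φ(0),φ(1)) = (0,5) ∈ E(G2) ✓
  (0,3) → (φ(0),φ(3)) = (5,6) ∈ E(G2) ✓
  (0,4) → (φ(0),φ(4)) = (4,5) ∈ E(G2) ✓
  (1,2) → (φ(1),φ(2)) = (0,1) ∈ E(G2) ✓
  (1,3) → (φ(1),φ(3)) = (0,6) ∈ E(G2) ✓
  (1,4) → (φ(1),φ(4)) = (0,4) ∈ E(G2) ✓
  (1,5) → (φ(1),φ(5)) = (0,3) ∈ E(G2) ✓
  (2,4) → (φ(2),φ(4)) = (1,4) ∈ E(G2) ✓
  (2,5) → (φ(2),φ(5)) = (1,3) ∈ E(G2) ✓
  (2,6) → (φ(2),φ(6)) = (1,2) ∈ E(G2) ✓
  (3,4) → (φ(3),φ(4)) = (4,6) ∈ E(G2) ✓
  (3,5) → (φ(3),φ(5)) = (3,6) ∈ E(G2) ✓
  (4,5) → (φ(4),φ(5)) = (3,4) ∈ E(G2) ✓
  (4,6) → (φ(4),φ(6)) = (2,4) ∈ E(G2) ✓
All 14 edges of G1 map to edges of G2, and |E(G1)| = |E(G2)| = 14, so φ is a bijection on edges as well as vertices. Hence G1 ≅ G2.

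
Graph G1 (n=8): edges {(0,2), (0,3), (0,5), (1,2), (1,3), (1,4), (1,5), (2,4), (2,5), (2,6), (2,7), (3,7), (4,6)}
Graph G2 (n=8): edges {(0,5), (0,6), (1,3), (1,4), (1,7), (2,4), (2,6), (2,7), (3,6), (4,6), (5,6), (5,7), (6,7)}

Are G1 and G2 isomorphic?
Yes, isomorphic

The graphs are isomorphic.
One valid mapping φ: V(G1) → V(G2): 0→4, 1→7, 2→6, 3→1, 4→5, 5→2, 6→0, 7→3

Verify φ preserves adjacency — for each edge of G1, its image is an edge of G2:
  (0,2) → (φ(0),φ(2)) = (4,6) ∈ E(G2) ✓
  (0,3) → (φ(0),φ(3)) = (1,4) ∈ E(G2) ✓
  (0,5) → (φ(0),φ(5)) = (2,4) ∈ E(G2) ✓
  (1,2) → (φ(1),φ(2)) = (6,7) ∈ E(G2) ✓
  (1,3) → (φ(1),φ(3)) = (1,7) ∈ E(G2) ✓
  (1,4) → (φ(1),φ(4)) = (5,7) ∈ E(G2) ✓
  (1,5) → (φ(1),φ(5)) = (2,7) ∈ E(G2) ✓
  (2,4) → (φ(2),φ(4)) = (5,6) ∈ E(G2) ✓
  (2,5) → (φ(2),φ(5)) = (2,6) ∈ E(G2) ✓
  (2,6) → (φ(2),φ(6)) = (0,6) ∈ E(G2) ✓
  (2,7) → (φ(2),φ(7)) = (3,6) ∈ E(G2) ✓
  (3,7) → (φ(3),φ(7)) = (1,3) ∈ E(G2) ✓
  (4,6) → (φ(4),φ(6)) = (0,5) ∈ E(G2) ✓
All 13 edges of G1 map to edges of G2, and |E(G1)| = |E(G2)| = 13, so φ is a bijection on edges as well as vertices. Hence G1 ≅ G2.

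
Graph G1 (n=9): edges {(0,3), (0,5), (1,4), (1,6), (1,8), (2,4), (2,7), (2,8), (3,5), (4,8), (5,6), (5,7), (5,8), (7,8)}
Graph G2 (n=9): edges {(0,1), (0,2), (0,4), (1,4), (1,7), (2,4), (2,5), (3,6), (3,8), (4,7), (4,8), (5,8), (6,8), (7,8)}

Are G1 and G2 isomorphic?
Yes, isomorphic

The graphs are isomorphic.
One valid mapping φ: V(G1) → V(G2): 0→6, 1→2, 2→1, 3→3, 4→0, 5→8, 6→5, 7→7, 8→4

Verify φ preserves adjacency — for each edge of G1, its image is an edge of G2:
  (0,3) → (φ(0),φ(3)) = (3,6) ∈ E(G2) ✓
  (0,5) → (φ(0),φ(5)) = (6,8) ∈ E(G2) ✓
  (1,4) → (φ(1),φ(4)) = (0,2) ∈ E(G2) ✓
  (1,6) → (φ(1),φ(6)) = (2,5) ∈ E(G2) ✓
  (1,8) → (φ(1),φ(8)) = (2,4) ∈ E(G2) ✓
  (2,4) → (φ(2),φ(4)) = (0,1) ∈ E(G2) ✓
  (2,7) → (φ(2),φ(7)) = (1,7) ∈ E(G2) ✓
  (2,8) → (φ(2),φ(8)) = (1,4) ∈ E(G2) ✓
  (3,5) → (φ(3),φ(5)) = (3,8) ∈ E(G2) ✓
  (4,8) → (φ(4),φ(8)) = (0,4) ∈ E(G2) ✓
  (5,6) → (φ(5),φ(6)) = (5,8) ∈ E(G2) ✓
  (5,7) → (φ(5),φ(7)) = (7,8) ∈ E(G2) ✓
  (5,8) → (φ(5),φ(8)) = (4,8) ∈ E(G2) ✓
  (7,8) → (φ(7),φ(8)) = (4,7) ∈ E(G2) ✓
All 14 edges of G1 map to edges of G2, and |E(G1)| = |E(G2)| = 14, so φ is a bijection on edges as well as vertices. Hence G1 ≅ G2.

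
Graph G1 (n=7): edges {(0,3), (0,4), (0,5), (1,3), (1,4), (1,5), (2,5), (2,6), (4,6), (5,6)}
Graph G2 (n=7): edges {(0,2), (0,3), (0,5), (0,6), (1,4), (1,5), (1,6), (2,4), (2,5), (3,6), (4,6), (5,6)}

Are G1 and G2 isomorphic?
No, not isomorphic

The graphs are NOT isomorphic.

Counting triangles (3-cliques): G1 has 1, G2 has 5.
Triangle count is an isomorphism invariant, so differing triangle counts rule out isomorphism.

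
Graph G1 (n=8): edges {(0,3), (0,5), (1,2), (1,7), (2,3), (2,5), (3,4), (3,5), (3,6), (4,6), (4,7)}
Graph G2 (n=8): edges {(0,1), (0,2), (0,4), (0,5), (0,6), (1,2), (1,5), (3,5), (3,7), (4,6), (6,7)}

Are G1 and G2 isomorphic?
Yes, isomorphic

The graphs are isomorphic.
One valid mapping φ: V(G1) → V(G2): 0→2, 1→3, 2→5, 3→0, 4→6, 5→1, 6→4, 7→7

Verify φ preserves adjacency — for each edge of G1, its image is an edge of G2:
  (0,3) → (φ(0),φ(3)) = (0,2) ∈ E(G2) ✓
  (0,5) → (φ(0),φ(5)) = (1,2) ∈ E(G2) ✓
  (1,2) → (φ(1),φ(2)) = (3,5) ∈ E(G2) ✓
  (1,7) → (φ(1),φ(7)) = (3,7) ∈ E(G2) ✓
  (2,3) → (φ(2),φ(3)) = (0,5) ∈ E(G2) ✓
  (2,5) → (φ(2),φ(5)) = (1,5) ∈ E(G2) ✓
  (3,4) → (φ(3),φ(4)) = (0,6) ∈ E(G2) ✓
  (3,5) → (φ(3),φ(5)) = (0,1) ∈ E(G2) ✓
  (3,6) → (φ(3),φ(6)) = (0,4) ∈ E(G2) ✓
  (4,6) → (φ(4),φ(6)) = (4,6) ∈ E(G2) ✓
  (4,7) → (φ(4),φ(7)) = (6,7) ∈ E(G2) ✓
All 11 edges of G1 map to edges of G2, and |E(G1)| = |E(G2)| = 11, so φ is a bijection on edges as well as vertices. Hence G1 ≅ G2.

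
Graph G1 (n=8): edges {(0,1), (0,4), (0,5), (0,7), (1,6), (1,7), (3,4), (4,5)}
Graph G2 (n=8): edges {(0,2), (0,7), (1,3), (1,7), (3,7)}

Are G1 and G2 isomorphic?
No, not isomorphic

The graphs are NOT isomorphic.

Connected components of G1: 2 component(s) with vertex sets [[2], [0, 1, 3, 4, 5, 6, 7]], sizes [1, 7].
Connected components of G2: 4 component(s) with vertex sets [[4], [5], [6], [0, 1, 2, 3, 7]], sizes [1, 1, 1, 5].
The number of connected components (and the multiset of component sizes) is an isomorphism invariant — an isomorphism maps each component of G1 bijectively onto a component of G2. Since G1 has 2 component(s) and G2 has 4, they cannot be isomorphic.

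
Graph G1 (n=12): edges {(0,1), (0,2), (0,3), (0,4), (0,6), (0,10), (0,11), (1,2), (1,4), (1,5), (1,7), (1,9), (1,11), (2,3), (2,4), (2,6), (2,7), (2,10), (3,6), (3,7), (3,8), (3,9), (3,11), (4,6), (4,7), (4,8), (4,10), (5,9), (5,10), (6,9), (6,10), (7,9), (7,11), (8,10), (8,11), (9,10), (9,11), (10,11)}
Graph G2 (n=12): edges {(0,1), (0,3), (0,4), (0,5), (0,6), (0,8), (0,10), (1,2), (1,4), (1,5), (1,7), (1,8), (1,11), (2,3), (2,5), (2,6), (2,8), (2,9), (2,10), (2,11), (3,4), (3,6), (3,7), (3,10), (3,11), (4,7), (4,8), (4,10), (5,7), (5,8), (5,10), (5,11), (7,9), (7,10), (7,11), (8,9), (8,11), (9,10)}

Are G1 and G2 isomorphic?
Yes, isomorphic

The graphs are isomorphic.
One valid mapping φ: V(G1) → V(G2): 0→5, 1→0, 2→1, 3→7, 4→8, 5→6, 6→11, 7→4, 8→9, 9→3, 10→2, 11→10

Verify φ preserves adjacency — for each edge of G1, its image is an edge of G2:
  (0,1) → (φ(0),φ(1)) = (0,5) ∈ E(G2) ✓
  (0,2) → (φ(0),φ(2)) = (1,5) ∈ E(G2) ✓
  (0,3) → (φ(0),φ(3)) = (5,7) ∈ E(G2) ✓
  (0,4) → (φ(0),φ(4)) = (5,8) ∈ E(G2) ✓
  (0,6) → (φ(0),φ(6)) = (5,11) ∈ E(G2) ✓
  (0,10) → (φ(0),φ(10)) = (2,5) ∈ E(G2) ✓
  (0,11) → (φ(0),φ(11)) = (5,10) ∈ E(G2) ✓
  (1,2) → (φ(1),φ(2)) = (0,1) ∈ E(G2) ✓
  (1,4) → (φ(1),φ(4)) = (0,8) ∈ E(G2) ✓
  (1,5) → (φ(1),φ(5)) = (0,6) ∈ E(G2) ✓
  (1,7) → (φ(1),φ(7)) = (0,4) ∈ E(G2) ✓
  (1,9) → (φ(1),φ(9)) = (0,3) ∈ E(G2) ✓
  (1,11) → (φ(1),φ(11)) = (0,10) ∈ E(G2) ✓
  (2,3) → (φ(2),φ(3)) = (1,7) ∈ E(G2) ✓
  (2,4) → (φ(2),φ(4)) = (1,8) ∈ E(G2) ✓
  (2,6) → (φ(2),φ(6)) = (1,11) ∈ E(G2) ✓
  (2,7) → (φ(2),φ(7)) = (1,4) ∈ E(G2) ✓
  (2,10) → (φ(2),φ(10)) = (1,2) ∈ E(G2) ✓
  (3,6) → (φ(3),φ(6)) = (7,11) ∈ E(G2) ✓
  (3,7) → (φ(3),φ(7)) = (4,7) ∈ E(G2) ✓
  (3,8) → (φ(3),φ(8)) = (7,9) ∈ E(G2) ✓
  (3,9) → (φ(3),φ(9)) = (3,7) ∈ E(G2) ✓
  (3,11) → (φ(3),φ(11)) = (7,10) ∈ E(G2) ✓
  (4,6) → (φ(4),φ(6)) = (8,11) ∈ E(G2) ✓
  (4,7) → (φ(4),φ(7)) = (4,8) ∈ E(G2) ✓
  (4,8) → (φ(4),φ(8)) = (8,9) ∈ E(G2) ✓
  (4,10) → (φ(4),φ(10)) = (2,8) ∈ E(G2) ✓
  (5,9) → (φ(5),φ(9)) = (3,6) ∈ E(G2) ✓
  (5,10) → (φ(5),φ(10)) = (2,6) ∈ E(G2) ✓
  (6,9) → (φ(6),φ(9)) = (3,11) ∈ E(G2) ✓
  (6,10) → (φ(6),φ(10)) = (2,11) ∈ E(G2) ✓
  (7,9) → (φ(7),φ(9)) = (3,4) ∈ E(G2) ✓
  (7,11) → (φ(7),φ(11)) = (4,10) ∈ E(G2) ✓
  (8,10) → (φ(8),φ(10)) = (2,9) ∈ E(G2) ✓
  (8,11) → (φ(8),φ(11)) = (9,10) ∈ E(G2) ✓
  (9,10) → (φ(9),φ(10)) = (2,3) ∈ E(G2) ✓
  (9,11) → (φ(9),φ(11)) = (3,10) ∈ E(G2) ✓
  (10,11) → (φ(10),φ(11)) = (2,10) ∈ E(G2) ✓
All 38 edges of G1 map to edges of G2, and |E(G1)| = |E(G2)| = 38, so φ is a bijection on edges as well as vertices. Hence G1 ≅ G2.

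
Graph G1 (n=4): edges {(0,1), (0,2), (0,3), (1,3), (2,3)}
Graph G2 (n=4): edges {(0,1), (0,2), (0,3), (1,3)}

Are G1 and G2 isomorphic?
No, not isomorphic

The graphs are NOT isomorphic.

Counting edges: G1 has 5 edge(s); G2 has 4 edge(s).
Edge count is an isomorphism invariant (a bijection on vertices induces a bijection on edges), so differing edge counts rule out isomorphism.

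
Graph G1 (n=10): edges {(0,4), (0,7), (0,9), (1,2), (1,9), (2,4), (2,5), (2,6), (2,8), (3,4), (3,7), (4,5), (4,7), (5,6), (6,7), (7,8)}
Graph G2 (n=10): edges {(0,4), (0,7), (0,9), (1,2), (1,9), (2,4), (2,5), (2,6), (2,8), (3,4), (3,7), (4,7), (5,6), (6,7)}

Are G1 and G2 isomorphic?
No, not isomorphic

The graphs are NOT isomorphic.

Counting edges: G1 has 16 edge(s); G2 has 14 edge(s).
Edge count is an isomorphism invariant (a bijection on vertices induces a bijection on edges), so differing edge counts rule out isomorphism.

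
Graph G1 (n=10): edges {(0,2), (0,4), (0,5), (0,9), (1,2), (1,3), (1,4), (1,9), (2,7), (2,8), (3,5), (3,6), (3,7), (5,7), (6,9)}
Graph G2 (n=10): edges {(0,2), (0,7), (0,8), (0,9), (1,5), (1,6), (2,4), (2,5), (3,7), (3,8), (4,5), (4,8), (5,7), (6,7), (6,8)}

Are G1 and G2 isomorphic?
Yes, isomorphic

The graphs are isomorphic.
One valid mapping φ: V(G1) → V(G2): 0→8, 1→7, 2→0, 3→5, 4→3, 5→4, 6→1, 7→2, 8→9, 9→6

Verify φ preserves adjacency — for each edge of G1, its image is an edge of G2:
  (0,2) → (φ(0),φ(2)) = (0,8) ∈ E(G2) ✓
  (0,4) → (φ(0),φ(4)) = (3,8) ∈ E(G2) ✓
  (0,5) → (φ(0),φ(5)) = (4,8) ∈ E(G2) ✓
  (0,9) → (φ(0),φ(9)) = (6,8) ∈ E(G2) ✓
  (1,2) → (φ(1),φ(2)) = (0,7) ∈ E(G2) ✓
  (1,3) → (φ(1),φ(3)) = (5,7) ∈ E(G2) ✓
  (1,4) → (φ(1),φ(4)) = (3,7) ∈ E(G2) ✓
  (1,9) → (φ(1),φ(9)) = (6,7) ∈ E(G2) ✓
  (2,7) → (φ(2),φ(7)) = (0,2) ∈ E(G2) ✓
  (2,8) → (φ(2),φ(8)) = (0,9) ∈ E(G2) ✓
  (3,5) → (φ(3),φ(5)) = (4,5) ∈ E(G2) ✓
  (3,6) → (φ(3),φ(6)) = (1,5) ∈ E(G2) ✓
  (3,7) → (φ(3),φ(7)) = (2,5) ∈ E(G2) ✓
  (5,7) → (φ(5),φ(7)) = (2,4) ∈ E(G2) ✓
  (6,9) → (φ(6),φ(9)) = (1,6) ∈ E(G2) ✓
All 15 edges of G1 map to edges of G2, and |E(G1)| = |E(G2)| = 15, so φ is a bijection on edges as well as vertices. Hence G1 ≅ G2.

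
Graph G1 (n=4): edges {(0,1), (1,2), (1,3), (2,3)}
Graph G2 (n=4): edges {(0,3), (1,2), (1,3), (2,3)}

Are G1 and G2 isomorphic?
Yes, isomorphic

The graphs are isomorphic.
One valid mapping φ: V(G1) → V(G2): 0→0, 1→3, 2→1, 3→2

Verify φ preserves adjacency — for each edge of G1, its image is an edge of G2:
  (0,1) → (φ(0),φ(1)) = (0,3) ∈ E(G2) ✓
  (1,2) → (φ(1),φ(2)) = (1,3) ∈ E(G2) ✓
  (1,3) → (φ(1),φ(3)) = (2,3) ∈ E(G2) ✓
  (2,3) → (φ(2),φ(3)) = (1,2) ∈ E(G2) ✓
All 4 edges of G1 map to edges of G2, and |E(G1)| = |E(G2)| = 4, so φ is a bijection on edges as well as vertices. Hence G1 ≅ G2.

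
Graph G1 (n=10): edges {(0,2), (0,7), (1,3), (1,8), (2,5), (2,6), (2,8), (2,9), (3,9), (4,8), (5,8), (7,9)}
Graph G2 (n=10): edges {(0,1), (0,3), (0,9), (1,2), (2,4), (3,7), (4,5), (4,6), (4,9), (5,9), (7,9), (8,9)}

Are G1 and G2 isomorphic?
Yes, isomorphic

The graphs are isomorphic.
One valid mapping φ: V(G1) → V(G2): 0→7, 1→2, 2→9, 3→1, 4→6, 5→5, 6→8, 7→3, 8→4, 9→0

Verify φ preserves adjacency — for each edge of G1, its image is an edge of G2:
  (0,2) → (φ(0),φ(2)) = (7,9) ∈ E(G2) ✓
  (0,7) → (φ(0),φ(7)) = (3,7) ∈ E(G2) ✓
  (1,3) → (φ(1),φ(3)) = (1,2) ∈ E(G2) ✓
  (1,8) → (φ(1),φ(8)) = (2,4) ∈ E(G2) ✓
  (2,5) → (φ(2),φ(5)) = (5,9) ∈ E(G2) ✓
  (2,6) → (φ(2),φ(6)) = (8,9) ∈ E(G2) ✓
  (2,8) → (φ(2),φ(8)) = (4,9) ∈ E(G2) ✓
  (2,9) → (φ(2),φ(9)) = (0,9) ∈ E(G2) ✓
  (3,9) → (φ(3),φ(9)) = (0,1) ∈ E(G2) ✓
  (4,8) → (φ(4),φ(8)) = (4,6) ∈ E(G2) ✓
  (5,8) → (φ(5),φ(8)) = (4,5) ∈ E(G2) ✓
  (7,9) → (φ(7),φ(9)) = (0,3) ∈ E(G2) ✓
All 12 edges of G1 map to edges of G2, and |E(G1)| = |E(G2)| = 12, so φ is a bijection on edges as well as vertices. Hence G1 ≅ G2.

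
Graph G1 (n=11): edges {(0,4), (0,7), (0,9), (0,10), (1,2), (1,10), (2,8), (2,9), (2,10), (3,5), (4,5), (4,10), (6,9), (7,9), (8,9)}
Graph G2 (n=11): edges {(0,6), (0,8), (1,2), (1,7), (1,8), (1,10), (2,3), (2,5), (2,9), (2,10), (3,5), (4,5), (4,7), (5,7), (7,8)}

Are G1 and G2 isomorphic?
Yes, isomorphic

The graphs are isomorphic.
One valid mapping φ: V(G1) → V(G2): 0→1, 1→4, 2→5, 3→6, 4→8, 5→0, 6→9, 7→10, 8→3, 9→2, 10→7

Verify φ preserves adjacency — for each edge of G1, its image is an edge of G2:
  (0,4) → (φ(0),φ(4)) = (1,8) ∈ E(G2) ✓
  (0,7) → (φ(0),φ(7)) = (1,10) ∈ E(G2) ✓
  (0,9) → (φ(0),φ(9)) = (1,2) ∈ E(G2) ✓
  (0,10) → (φ(0),φ(10)) = (1,7) ∈ E(G2) ✓
  (1,2) → (φ(1),φ(2)) = (4,5) ∈ E(G2) ✓
  (1,10) → (φ(1),φ(10)) = (4,7) ∈ E(G2) ✓
  (2,8) → (φ(2),φ(8)) = (3,5) ∈ E(G2) ✓
  (2,9) → (φ(2),φ(9)) = (2,5) ∈ E(G2) ✓
  (2,10) → (φ(2),φ(10)) = (5,7) ∈ E(G2) ✓
  (3,5) → (φ(3),φ(5)) = (0,6) ∈ E(G2) ✓
  (4,5) → (φ(4),φ(5)) = (0,8) ∈ E(G2) ✓
  (4,10) → (φ(4),φ(10)) = (7,8) ∈ E(G2) ✓
  (6,9) → (φ(6),φ(9)) = (2,9) ∈ E(G2) ✓
  (7,9) → (φ(7),φ(9)) = (2,10) ∈ E(G2) ✓
  (8,9) → (φ(8),φ(9)) = (2,3) ∈ E(G2) ✓
All 15 edges of G1 map to edges of G2, and |E(G1)| = |E(G2)| = 15, so φ is a bijection on edges as well as vertices. Hence G1 ≅ G2.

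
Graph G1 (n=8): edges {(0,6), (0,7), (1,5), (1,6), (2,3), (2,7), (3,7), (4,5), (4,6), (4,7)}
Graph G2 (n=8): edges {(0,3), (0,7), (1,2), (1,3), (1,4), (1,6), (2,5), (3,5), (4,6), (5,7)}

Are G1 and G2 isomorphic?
Yes, isomorphic

The graphs are isomorphic.
One valid mapping φ: V(G1) → V(G2): 0→2, 1→7, 2→6, 3→4, 4→3, 5→0, 6→5, 7→1

Verify φ preserves adjacency — for each edge of G1, its image is an edge of G2:
  (0,6) → (φ(0),φ(6)) = (2,5) ∈ E(G2) ✓
  (0,7) → (φ(0),φ(7)) = (1,2) ∈ E(G2) ✓
  (1,5) → (φ(1),φ(5)) = (0,7) ∈ E(G2) ✓
  (1,6) → (φ(1),φ(6)) = (5,7) ∈ E(G2) ✓
  (2,3) → (φ(2),φ(3)) = (4,6) ∈ E(G2) ✓
  (2,7) → (φ(2),φ(7)) = (1,6) ∈ E(G2) ✓
  (3,7) → (φ(3),φ(7)) = (1,4) ∈ E(G2) ✓
  (4,5) → (φ(4),φ(5)) = (0,3) ∈ E(G2) ✓
  (4,6) → (φ(4),φ(6)) = (3,5) ∈ E(G2) ✓
  (4,7) → (φ(4),φ(7)) = (1,3) ∈ E(G2) ✓
All 10 edges of G1 map to edges of G2, and |E(G1)| = |E(G2)| = 10, so φ is a bijection on edges as well as vertices. Hence G1 ≅ G2.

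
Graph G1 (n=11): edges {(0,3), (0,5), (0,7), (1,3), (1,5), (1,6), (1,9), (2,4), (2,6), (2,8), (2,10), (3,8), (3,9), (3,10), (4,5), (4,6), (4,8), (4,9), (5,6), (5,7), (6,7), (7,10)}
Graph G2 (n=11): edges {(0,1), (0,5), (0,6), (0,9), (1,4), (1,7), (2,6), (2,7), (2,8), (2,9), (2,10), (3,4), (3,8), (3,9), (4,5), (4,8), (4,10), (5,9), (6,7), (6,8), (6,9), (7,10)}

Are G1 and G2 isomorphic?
Yes, isomorphic

The graphs are isomorphic.
One valid mapping φ: V(G1) → V(G2): 0→10, 1→8, 2→0, 3→4, 4→9, 5→2, 6→6, 7→7, 8→5, 9→3, 10→1

Verify φ preserves adjacency — for each edge of G1, its image is an edge of G2:
  (0,3) → (φ(0),φ(3)) = (4,10) ∈ E(G2) ✓
  (0,5) → (φ(0),φ(5)) = (2,10) ∈ E(G2) ✓
  (0,7) → (φ(0),φ(7)) = (7,10) ∈ E(G2) ✓
  (1,3) → (φ(1),φ(3)) = (4,8) ∈ E(G2) ✓
  (1,5) → (φ(1),φ(5)) = (2,8) ∈ E(G2) ✓
  (1,6) → (φ(1),φ(6)) = (6,8) ∈ E(G2) ✓
  (1,9) → (φ(1),φ(9)) = (3,8) ∈ E(G2) ✓
  (2,4) → (φ(2),φ(4)) = (0,9) ∈ E(G2) ✓
  (2,6) → (φ(2),φ(6)) = (0,6) ∈ E(G2) ✓
  (2,8) → (φ(2),φ(8)) = (0,5) ∈ E(G2) ✓
  (2,10) → (φ(2),φ(10)) = (0,1) ∈ E(G2) ✓
  (3,8) → (φ(3),φ(8)) = (4,5) ∈ E(G2) ✓
  (3,9) → (φ(3),φ(9)) = (3,4) ∈ E(G2) ✓
  (3,10) → (φ(3),φ(10)) = (1,4) ∈ E(G2) ✓
  (4,5) → (φ(4),φ(5)) = (2,9) ∈ E(G2) ✓
  (4,6) → (φ(4),φ(6)) = (6,9) ∈ E(G2) ✓
  (4,8) → (φ(4),φ(8)) = (5,9) ∈ E(G2) ✓
  (4,9) → (φ(4),φ(9)) = (3,9) ∈ E(G2) ✓
  (5,6) → (φ(5),φ(6)) = (2,6) ∈ E(G2) ✓
  (5,7) → (φ(5),φ(7)) = (2,7) ∈ E(G2) ✓
  (6,7) → (φ(6),φ(7)) = (6,7) ∈ E(G2) ✓
  (7,10) → (φ(7),φ(10)) = (1,7) ∈ E(G2) ✓
All 22 edges of G1 map to edges of G2, and |E(G1)| = |E(G2)| = 22, so φ is a bijection on edges as well as vertices. Hence G1 ≅ G2.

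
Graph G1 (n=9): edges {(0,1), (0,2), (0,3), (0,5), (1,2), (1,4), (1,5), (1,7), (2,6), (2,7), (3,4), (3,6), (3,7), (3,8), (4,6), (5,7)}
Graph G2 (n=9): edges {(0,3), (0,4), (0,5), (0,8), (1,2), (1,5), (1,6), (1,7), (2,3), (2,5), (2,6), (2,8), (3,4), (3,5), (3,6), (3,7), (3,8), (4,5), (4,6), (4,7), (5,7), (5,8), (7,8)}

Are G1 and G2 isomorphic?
No, not isomorphic

The graphs are NOT isomorphic.

Degrees in G1: deg(0)=4, deg(1)=5, deg(2)=4, deg(3)=5, deg(4)=3, deg(5)=3, deg(6)=3, deg(7)=4, deg(8)=1.
Sorted degree sequence of G1: [5, 5, 4, 4, 4, 3, 3, 3, 1].
Degrees in G2: deg(0)=4, deg(1)=4, deg(2)=5, deg(3)=7, deg(4)=5, deg(5)=7, deg(6)=4, deg(7)=5, deg(8)=5.
Sorted degree sequence of G2: [7, 7, 5, 5, 5, 5, 4, 4, 4].
The (sorted) degree sequence is an isomorphism invariant, so since G1 and G2 have different degree sequences they cannot be isomorphic.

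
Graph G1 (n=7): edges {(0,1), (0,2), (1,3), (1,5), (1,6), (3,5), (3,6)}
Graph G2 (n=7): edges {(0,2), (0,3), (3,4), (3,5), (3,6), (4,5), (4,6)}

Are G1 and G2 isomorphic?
Yes, isomorphic

The graphs are isomorphic.
One valid mapping φ: V(G1) → V(G2): 0→0, 1→3, 2→2, 3→4, 4→1, 5→5, 6→6

Verify φ preserves adjacency — for each edge of G1, its image is an edge of G2:
  (0,1) → (φ(0),φ(1)) = (0,3) ∈ E(G2) ✓
  (0,2) → (φ(0),φ(2)) = (0,2) ∈ E(G2) ✓
  (1,3) → (φ(1),φ(3)) = (3,4) ∈ E(G2) ✓
  (1,5) → (φ(1),φ(5)) = (3,5) ∈ E(G2) ✓
  (1,6) → (φ(1),φ(6)) = (3,6) ∈ E(G2) ✓
  (3,5) → (φ(3),φ(5)) = (4,5) ∈ E(G2) ✓
  (3,6) → (φ(3),φ(6)) = (4,6) ∈ E(G2) ✓
All 7 edges of G1 map to edges of G2, and |E(G1)| = |E(G2)| = 7, so φ is a bijection on edges as well as vertices. Hence G1 ≅ G2.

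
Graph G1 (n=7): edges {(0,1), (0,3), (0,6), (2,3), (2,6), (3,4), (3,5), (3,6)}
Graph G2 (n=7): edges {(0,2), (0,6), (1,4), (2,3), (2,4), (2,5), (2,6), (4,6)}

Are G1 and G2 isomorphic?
Yes, isomorphic

The graphs are isomorphic.
One valid mapping φ: V(G1) → V(G2): 0→4, 1→1, 2→0, 3→2, 4→3, 5→5, 6→6

Verify φ preserves adjacency — for each edge of G1, its image is an edge of G2:
  (0,1) → (φ(0),φ(1)) = (1,4) ∈ E(G2) ✓
  (0,3) → (φ(0),φ(3)) = (2,4) ∈ E(G2) ✓
  (0,6) → (φ(0),φ(6)) = (4,6) ∈ E(G2) ✓
  (2,3) → (φ(2),φ(3)) = (0,2) ∈ E(G2) ✓
  (2,6) → (φ(2),φ(6)) = (0,6) ∈ E(G2) ✓
  (3,4) → (φ(3),φ(4)) = (2,3) ∈ E(G2) ✓
  (3,5) → (φ(3),φ(5)) = (2,5) ∈ E(G2) ✓
  (3,6) → (φ(3),φ(6)) = (2,6) ∈ E(G2) ✓
All 8 edges of G1 map to edges of G2, and |E(G1)| = |E(G2)| = 8, so φ is a bijection on edges as well as vertices. Hence G1 ≅ G2.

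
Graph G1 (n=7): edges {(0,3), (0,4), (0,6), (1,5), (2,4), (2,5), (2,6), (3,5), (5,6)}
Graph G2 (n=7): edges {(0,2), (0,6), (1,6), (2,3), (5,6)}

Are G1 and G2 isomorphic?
No, not isomorphic

The graphs are NOT isomorphic.

Degrees in G1: deg(0)=3, deg(1)=1, deg(2)=3, deg(3)=2, deg(4)=2, deg(5)=4, deg(6)=3.
Sorted degree sequence of G1: [4, 3, 3, 3, 2, 2, 1].
Degrees in G2: deg(0)=2, deg(1)=1, deg(2)=2, deg(3)=1, deg(4)=0, deg(5)=1, deg(6)=3.
Sorted degree sequence of G2: [3, 2, 2, 1, 1, 1, 0].
The (sorted) degree sequence is an isomorphism invariant, so since G1 and G2 have different degree sequences they cannot be isomorphic.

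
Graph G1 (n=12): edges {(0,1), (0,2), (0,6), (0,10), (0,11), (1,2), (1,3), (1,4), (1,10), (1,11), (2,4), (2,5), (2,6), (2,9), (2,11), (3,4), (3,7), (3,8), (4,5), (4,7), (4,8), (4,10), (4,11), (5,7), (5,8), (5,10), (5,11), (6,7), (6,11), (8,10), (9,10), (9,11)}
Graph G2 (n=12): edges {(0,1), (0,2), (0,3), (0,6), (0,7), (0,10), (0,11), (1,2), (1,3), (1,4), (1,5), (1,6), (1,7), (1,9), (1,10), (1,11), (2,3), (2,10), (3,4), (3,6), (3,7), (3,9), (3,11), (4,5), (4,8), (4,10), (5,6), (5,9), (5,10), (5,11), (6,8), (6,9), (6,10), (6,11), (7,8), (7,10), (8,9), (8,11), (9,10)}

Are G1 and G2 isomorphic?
No, not isomorphic

The graphs are NOT isomorphic.

Counting triangles (3-cliques): G1 has 24, G2 has 42.
Triangle count is an isomorphism invariant, so differing triangle counts rule out isomorphism.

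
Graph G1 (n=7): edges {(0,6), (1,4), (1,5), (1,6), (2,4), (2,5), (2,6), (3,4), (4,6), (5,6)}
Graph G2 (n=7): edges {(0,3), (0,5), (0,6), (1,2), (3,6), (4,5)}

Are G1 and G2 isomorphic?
No, not isomorphic

The graphs are NOT isomorphic.

Connected components of G1: 1 component(s) with vertex sets [[0, 1, 2, 3, 4, 5, 6]], sizes [7].
Connected components of G2: 2 component(s) with vertex sets [[1, 2], [0, 3, 4, 5, 6]], sizes [2, 5].
The number of connected components (and the multiset of component sizes) is an isomorphism invariant — an isomorphism maps each component of G1 bijectively onto a component of G2. Since G1 has 1 component(s) and G2 has 2, they cannot be isomorphic.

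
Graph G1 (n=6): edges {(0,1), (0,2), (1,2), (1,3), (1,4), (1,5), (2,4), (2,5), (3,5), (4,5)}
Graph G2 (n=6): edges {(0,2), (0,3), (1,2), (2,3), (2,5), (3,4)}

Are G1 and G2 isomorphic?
No, not isomorphic

The graphs are NOT isomorphic.

Counting triangles (3-cliques): G1 has 6, G2 has 1.
Triangle count is an isomorphism invariant, so differing triangle counts rule out isomorphism.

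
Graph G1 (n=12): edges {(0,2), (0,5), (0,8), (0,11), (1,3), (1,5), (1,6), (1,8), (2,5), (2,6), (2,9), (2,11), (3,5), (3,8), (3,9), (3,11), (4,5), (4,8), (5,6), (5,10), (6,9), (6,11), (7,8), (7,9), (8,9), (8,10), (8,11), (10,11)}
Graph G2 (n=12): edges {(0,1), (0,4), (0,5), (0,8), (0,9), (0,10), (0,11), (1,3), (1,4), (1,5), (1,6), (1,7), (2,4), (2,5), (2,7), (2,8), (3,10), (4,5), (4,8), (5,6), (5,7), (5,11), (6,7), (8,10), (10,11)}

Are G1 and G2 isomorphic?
No, not isomorphic

The graphs are NOT isomorphic.

Counting triangles (3-cliques): G1 has 13, G2 has 15.
Triangle count is an isomorphism invariant, so differing triangle counts rule out isomorphism.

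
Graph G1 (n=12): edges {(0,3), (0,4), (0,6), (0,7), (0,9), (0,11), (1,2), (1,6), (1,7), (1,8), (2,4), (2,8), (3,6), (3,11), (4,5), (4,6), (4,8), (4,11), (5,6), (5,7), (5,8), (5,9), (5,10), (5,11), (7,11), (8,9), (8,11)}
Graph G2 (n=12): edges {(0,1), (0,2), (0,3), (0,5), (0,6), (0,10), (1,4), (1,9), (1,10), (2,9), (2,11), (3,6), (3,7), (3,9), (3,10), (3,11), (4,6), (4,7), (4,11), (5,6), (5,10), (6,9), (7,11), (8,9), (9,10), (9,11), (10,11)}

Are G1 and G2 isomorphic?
Yes, isomorphic

The graphs are isomorphic.
One valid mapping φ: V(G1) → V(G2): 0→0, 1→4, 2→7, 3→5, 4→3, 5→9, 6→6, 7→1, 8→11, 9→2, 10→8, 11→10

Verify φ preserves adjacency — for each edge of G1, its image is an edge of G2:
  (0,3) → (φ(0),φ(3)) = (0,5) ∈ E(G2) ✓
  (0,4) → (φ(0),φ(4)) = (0,3) ∈ E(G2) ✓
  (0,6) → (φ(0),φ(6)) = (0,6) ∈ E(G2) ✓
  (0,7) → (φ(0),φ(7)) = (0,1) ∈ E(G2) ✓
  (0,9) → (φ(0),φ(9)) = (0,2) ∈ E(G2) ✓
  (0,11) → (φ(0),φ(11)) = (0,10) ∈ E(G2) ✓
  (1,2) → (φ(1),φ(2)) = (4,7) ∈ E(G2) ✓
  (1,6) → (φ(1),φ(6)) = (4,6) ∈ E(G2) ✓
  (1,7) → (φ(1),φ(7)) = (1,4) ∈ E(G2) ✓
  (1,8) → (φ(1),φ(8)) = (4,11) ∈ E(G2) ✓
  (2,4) → (φ(2),φ(4)) = (3,7) ∈ E(G2) ✓
  (2,8) → (φ(2),φ(8)) = (7,11) ∈ E(G2) ✓
  (3,6) → (φ(3),φ(6)) = (5,6) ∈ E(G2) ✓
  (3,11) → (φ(3),φ(11)) = (5,10) ∈ E(G2) ✓
  (4,5) → (φ(4),φ(5)) = (3,9) ∈ E(G2) ✓
  (4,6) → (φ(4),φ(6)) = (3,6) ∈ E(G2) ✓
  (4,8) → (φ(4),φ(8)) = (3,11) ∈ E(G2) ✓
  (4,11) → (φ(4),φ(11)) = (3,10) ∈ E(G2) ✓
  (5,6) → (φ(5),φ(6)) = (6,9) ∈ E(G2) ✓
  (5,7) → (φ(5),φ(7)) = (1,9) ∈ E(G2) ✓
  (5,8) → (φ(5),φ(8)) = (9,11) ∈ E(G2) ✓
  (5,9) → (φ(5),φ(9)) = (2,9) ∈ E(G2) ✓
  (5,10) → (φ(5),φ(10)) = (8,9) ∈ E(G2) ✓
  (5,11) → (φ(5),φ(11)) = (9,10) ∈ E(G2) ✓
  (7,11) → (φ(7),φ(11)) = (1,10) ∈ E(G2) ✓
  (8,9) → (φ(8),φ(9)) = (2,11) ∈ E(G2) ✓
  (8,11) → (φ(8),φ(11)) = (10,11) ∈ E(G2) ✓
All 27 edges of G1 map to edges of G2, and |E(G1)| = |E(G2)| = 27, so φ is a bijection on edges as well as vertices. Hence G1 ≅ G2.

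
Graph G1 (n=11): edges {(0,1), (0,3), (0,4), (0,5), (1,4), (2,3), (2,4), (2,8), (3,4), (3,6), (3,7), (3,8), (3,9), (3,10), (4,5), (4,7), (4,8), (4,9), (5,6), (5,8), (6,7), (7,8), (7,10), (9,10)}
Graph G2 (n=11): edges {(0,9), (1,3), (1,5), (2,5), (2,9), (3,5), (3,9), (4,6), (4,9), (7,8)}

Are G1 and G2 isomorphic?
No, not isomorphic

The graphs are NOT isomorphic.

Connected components of G1: 1 component(s) with vertex sets [[0, 1, 2, 3, 4, 5, 6, 7, 8, 9, 10]], sizes [11].
Connected components of G2: 3 component(s) with vertex sets [[10], [7, 8], [0, 1, 2, 3, 4, 5, 6, 9]], sizes [1, 2, 8].
The number of connected components (and the multiset of component sizes) is an isomorphism invariant — an isomorphism maps each component of G1 bijectively onto a component of G2. Since G1 has 1 component(s) and G2 has 3, they cannot be isomorphic.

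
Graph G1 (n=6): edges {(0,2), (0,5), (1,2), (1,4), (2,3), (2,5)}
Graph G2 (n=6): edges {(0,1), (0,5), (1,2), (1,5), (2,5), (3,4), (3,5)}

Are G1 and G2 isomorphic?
No, not isomorphic

The graphs are NOT isomorphic.

Counting triangles (3-cliques): G1 has 1, G2 has 2.
Triangle count is an isomorphism invariant, so differing triangle counts rule out isomorphism.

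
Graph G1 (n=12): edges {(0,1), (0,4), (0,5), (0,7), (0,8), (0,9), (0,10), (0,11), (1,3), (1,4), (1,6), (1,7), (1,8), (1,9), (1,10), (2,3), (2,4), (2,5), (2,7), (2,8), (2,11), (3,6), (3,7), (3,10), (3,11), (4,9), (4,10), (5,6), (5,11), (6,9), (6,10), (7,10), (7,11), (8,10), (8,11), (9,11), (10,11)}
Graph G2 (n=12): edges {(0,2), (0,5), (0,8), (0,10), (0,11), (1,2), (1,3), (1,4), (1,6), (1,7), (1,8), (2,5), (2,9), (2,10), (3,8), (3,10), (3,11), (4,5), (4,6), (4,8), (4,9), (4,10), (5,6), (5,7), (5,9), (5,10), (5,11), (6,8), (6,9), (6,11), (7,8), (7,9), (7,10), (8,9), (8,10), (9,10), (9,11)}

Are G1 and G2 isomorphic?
Yes, isomorphic

The graphs are isomorphic.
One valid mapping φ: V(G1) → V(G2): 0→10, 1→5, 2→1, 3→6, 4→2, 5→3, 6→11, 7→4, 8→7, 9→0, 10→9, 11→8

Verify φ preserves adjacency — for each edge of G1, its image is an edge of G2:
  (0,1) → (φ(0),φ(1)) = (5,10) ∈ E(G2) ✓
  (0,4) → (φ(0),φ(4)) = (2,10) ∈ E(G2) ✓
  (0,5) → (φ(0),φ(5)) = (3,10) ∈ E(G2) ✓
  (0,7) → (φ(0),φ(7)) = (4,10) ∈ E(G2) ✓
  (0,8) → (φ(0),φ(8)) = (7,10) ∈ E(G2) ✓
  (0,9) → (φ(0),φ(9)) = (0,10) ∈ E(G2) ✓
  (0,10) → (φ(0),φ(10)) = (9,10) ∈ E(G2) ✓
  (0,11) → (φ(0),φ(11)) = (8,10) ∈ E(G2) ✓
  (1,3) → (φ(1),φ(3)) = (5,6) ∈ E(G2) ✓
  (1,4) → (φ(1),φ(4)) = (2,5) ∈ E(G2) ✓
  (1,6) → (φ(1),φ(6)) = (5,11) ∈ E(G2) ✓
  (1,7) → (φ(1),φ(7)) = (4,5) ∈ E(G2) ✓
  (1,8) → (φ(1),φ(8)) = (5,7) ∈ E(G2) ✓
  (1,9) → (φ(1),φ(9)) = (0,5) ∈ E(G2) ✓
  (1,10) → (φ(1),φ(10)) = (5,9) ∈ E(G2) ✓
  (2,3) → (φ(2),φ(3)) = (1,6) ∈ E(G2) ✓
  (2,4) → (φ(2),φ(4)) = (1,2) ∈ E(G2) ✓
  (2,5) → (φ(2),φ(5)) = (1,3) ∈ E(G2) ✓
  (2,7) → (φ(2),φ(7)) = (1,4) ∈ E(G2) ✓
  (2,8) → (φ(2),φ(8)) = (1,7) ∈ E(G2) ✓
  (2,11) → (φ(2),φ(11)) = (1,8) ∈ E(G2) ✓
  (3,6) → (φ(3),φ(6)) = (6,11) ∈ E(G2) ✓
  (3,7) → (φ(3),φ(7)) = (4,6) ∈ E(G2) ✓
  (3,10) → (φ(3),φ(10)) = (6,9) ∈ E(G2) ✓
  (3,11) → (φ(3),φ(11)) = (6,8) ∈ E(G2) ✓
  (4,9) → (φ(4),φ(9)) = (0,2) ∈ E(G2) ✓
  (4,10) → (φ(4),φ(10)) = (2,9) ∈ E(G2) ✓
  (5,6) → (φ(5),φ(6)) = (3,11) ∈ E(G2) ✓
  (5,11) → (φ(5),φ(11)) = (3,8) ∈ E(G2) ✓
  (6,9) → (φ(6),φ(9)) = (0,11) ∈ E(G2) ✓
  (6,10) → (φ(6),φ(10)) = (9,11) ∈ E(G2) ✓
  (7,10) → (φ(7),φ(10)) = (4,9) ∈ E(G2) ✓
  (7,11) → (φ(7),φ(11)) = (4,8) ∈ E(G2) ✓
  (8,10) → (φ(8),φ(10)) = (7,9) ∈ E(G2) ✓
  (8,11) → (φ(8),φ(11)) = (7,8) ∈ E(G2) ✓
  (9,11) → (φ(9),φ(11)) = (0,8) ∈ E(G2) ✓
  (10,11) → (φ(10),φ(11)) = (8,9) ∈ E(G2) ✓
All 37 edges of G1 map to edges of G2, and |E(G1)| = |E(G2)| = 37, so φ is a bijection on edges as well as vertices. Hence G1 ≅ G2.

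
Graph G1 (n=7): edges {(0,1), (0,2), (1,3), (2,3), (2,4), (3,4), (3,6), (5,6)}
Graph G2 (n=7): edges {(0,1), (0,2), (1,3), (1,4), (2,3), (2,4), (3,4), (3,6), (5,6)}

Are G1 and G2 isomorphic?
No, not isomorphic

The graphs are NOT isomorphic.

Counting edges: G1 has 8 edge(s); G2 has 9 edge(s).
Edge count is an isomorphism invariant (a bijection on vertices induces a bijection on edges), so differing edge counts rule out isomorphism.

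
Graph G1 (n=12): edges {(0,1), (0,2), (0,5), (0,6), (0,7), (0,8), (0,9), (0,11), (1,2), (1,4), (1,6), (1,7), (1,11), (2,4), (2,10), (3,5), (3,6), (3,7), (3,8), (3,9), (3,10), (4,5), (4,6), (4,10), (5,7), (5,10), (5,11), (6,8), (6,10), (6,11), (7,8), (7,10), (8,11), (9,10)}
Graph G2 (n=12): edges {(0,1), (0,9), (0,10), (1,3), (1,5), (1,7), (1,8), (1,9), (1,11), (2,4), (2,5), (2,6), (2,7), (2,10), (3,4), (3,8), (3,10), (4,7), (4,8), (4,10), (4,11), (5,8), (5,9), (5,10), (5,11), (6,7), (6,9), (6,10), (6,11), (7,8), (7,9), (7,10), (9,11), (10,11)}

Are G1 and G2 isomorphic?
Yes, isomorphic

The graphs are isomorphic.
One valid mapping φ: V(G1) → V(G2): 0→10, 1→4, 2→3, 3→9, 4→8, 5→5, 6→7, 7→11, 8→6, 9→0, 10→1, 11→2

Verify φ preserves adjacency — for each edge of G1, its image is an edge of G2:
  (0,1) → (φ(0),φ(1)) = (4,10) ∈ E(G2) ✓
  (0,2) → (φ(0),φ(2)) = (3,10) ∈ E(G2) ✓
  (0,5) → (φ(0),φ(5)) = (5,10) ∈ E(G2) ✓
  (0,6) → (φ(0),φ(6)) = (7,10) ∈ E(G2) ✓
  (0,7) → (φ(0),φ(7)) = (10,11) ∈ E(G2) ✓
  (0,8) → (φ(0),φ(8)) = (6,10) ∈ E(G2) ✓
  (0,9) → (φ(0),φ(9)) = (0,10) ∈ E(G2) ✓
  (0,11) → (φ(0),φ(11)) = (2,10) ∈ E(G2) ✓
  (1,2) → (φ(1),φ(2)) = (3,4) ∈ E(G2) ✓
  (1,4) → (φ(1),φ(4)) = (4,8) ∈ E(G2) ✓
  (1,6) → (φ(1),φ(6)) = (4,7) ∈ E(G2) ✓
  (1,7) → (φ(1),φ(7)) = (4,11) ∈ E(G2) ✓
  (1,11) → (φ(1),φ(11)) = (2,4) ∈ E(G2) ✓
  (2,4) → (φ(2),φ(4)) = (3,8) ∈ E(G2) ✓
  (2,10) → (φ(2),φ(10)) = (1,3) ∈ E(G2) ✓
  (3,5) → (φ(3),φ(5)) = (5,9) ∈ E(G2) ✓
  (3,6) → (φ(3),φ(6)) = (7,9) ∈ E(G2) ✓
  (3,7) → (φ(3),φ(7)) = (9,11) ∈ E(G2) ✓
  (3,8) → (φ(3),φ(8)) = (6,9) ∈ E(G2) ✓
  (3,9) → (φ(3),φ(9)) = (0,9) ∈ E(G2) ✓
  (3,10) → (φ(3),φ(10)) = (1,9) ∈ E(G2) ✓
  (4,5) → (φ(4),φ(5)) = (5,8) ∈ E(G2) ✓
  (4,6) → (φ(4),φ(6)) = (7,8) ∈ E(G2) ✓
  (4,10) → (φ(4),φ(10)) = (1,8) ∈ E(G2) ✓
  (5,7) → (φ(5),φ(7)) = (5,11) ∈ E(G2) ✓
  (5,10) → (φ(5),φ(10)) = (1,5) ∈ E(G2) ✓
  (5,11) → (φ(5),φ(11)) = (2,5) ∈ E(G2) ✓
  (6,8) → (φ(6),φ(8)) = (6,7) ∈ E(G2) ✓
  (6,10) → (φ(6),φ(10)) = (1,7) ∈ E(G2) ✓
  (6,11) → (φ(6),φ(11)) = (2,7) ∈ E(G2) ✓
  (7,8) → (φ(7),φ(8)) = (6,11) ∈ E(G2) ✓
  (7,10) → (φ(7),φ(10)) = (1,11) ∈ E(G2) ✓
  (8,11) → (φ(8),φ(11)) = (2,6) ∈ E(G2) ✓
  (9,10) → (φ(9),φ(10)) = (0,1) ∈ E(G2) ✓
All 34 edges of G1 map to edges of G2, and |E(G1)| = |E(G2)| = 34, so φ is a bijection on edges as well as vertices. Hence G1 ≅ G2.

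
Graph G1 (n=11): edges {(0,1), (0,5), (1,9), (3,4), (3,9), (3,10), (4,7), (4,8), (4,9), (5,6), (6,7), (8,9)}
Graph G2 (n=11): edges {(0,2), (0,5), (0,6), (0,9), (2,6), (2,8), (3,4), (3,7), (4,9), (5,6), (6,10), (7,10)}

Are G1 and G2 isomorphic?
Yes, isomorphic

The graphs are isomorphic.
One valid mapping φ: V(G1) → V(G2): 0→4, 1→9, 2→1, 3→2, 4→6, 5→3, 6→7, 7→10, 8→5, 9→0, 10→8

Verify φ preserves adjacency — for each edge of G1, its image is an edge of G2:
  (0,1) → (φ(0),φ(1)) = (4,9) ∈ E(G2) ✓
  (0,5) → (φ(0),φ(5)) = (3,4) ∈ E(G2) ✓
  (1,9) → (φ(1),φ(9)) = (0,9) ∈ E(G2) ✓
  (3,4) → (φ(3),φ(4)) = (2,6) ∈ E(G2) ✓
  (3,9) → (φ(3),φ(9)) = (0,2) ∈ E(G2) ✓
  (3,10) → (φ(3),φ(10)) = (2,8) ∈ E(G2) ✓
  (4,7) → (φ(4),φ(7)) = (6,10) ∈ E(G2) ✓
  (4,8) → (φ(4),φ(8)) = (5,6) ∈ E(G2) ✓
  (4,9) → (φ(4),φ(9)) = (0,6) ∈ E(G2) ✓
  (5,6) → (φ(5),φ(6)) = (3,7) ∈ E(G2) ✓
  (6,7) → (φ(6),φ(7)) = (7,10) ∈ E(G2) ✓
  (8,9) → (φ(8),φ(9)) = (0,5) ∈ E(G2) ✓
All 12 edges of G1 map to edges of G2, and |E(G1)| = |E(G2)| = 12, so φ is a bijection on edges as well as vertices. Hence G1 ≅ G2.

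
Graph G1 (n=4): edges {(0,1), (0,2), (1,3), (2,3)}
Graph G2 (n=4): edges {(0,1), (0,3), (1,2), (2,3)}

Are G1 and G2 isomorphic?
Yes, isomorphic

The graphs are isomorphic.
One valid mapping φ: V(G1) → V(G2): 0→1, 1→2, 2→0, 3→3

Verify φ preserves adjacency — for each edge of G1, its image is an edge of G2:
  (0,1) → (φ(0),φ(1)) = (1,2) ∈ E(G2) ✓
  (0,2) → (φ(0),φ(2)) = (0,1) ∈ E(G2) ✓
  (1,3) → (φ(1),φ(3)) = (2,3) ∈ E(G2) ✓
  (2,3) → (φ(2),φ(3)) = (0,3) ∈ E(G2) ✓
All 4 edges of G1 map to edges of G2, and |E(G1)| = |E(G2)| = 4, so φ is a bijection on edges as well as vertices. Hence G1 ≅ G2.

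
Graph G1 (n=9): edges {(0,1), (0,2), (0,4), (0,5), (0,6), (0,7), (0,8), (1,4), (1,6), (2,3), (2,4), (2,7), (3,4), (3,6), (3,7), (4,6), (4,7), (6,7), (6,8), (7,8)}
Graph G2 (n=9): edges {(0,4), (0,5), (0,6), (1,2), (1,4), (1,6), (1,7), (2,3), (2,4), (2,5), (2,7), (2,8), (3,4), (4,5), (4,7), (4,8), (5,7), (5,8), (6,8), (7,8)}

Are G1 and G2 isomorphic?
No, not isomorphic

The graphs are NOT isomorphic.

Degrees in G1: deg(0)=7, deg(1)=3, deg(2)=4, deg(3)=4, deg(4)=6, deg(5)=1, deg(6)=6, deg(7)=6, deg(8)=3.
Sorted degree sequence of G1: [7, 6, 6, 6, 4, 4, 3, 3, 1].
Degrees in G2: deg(0)=3, deg(1)=4, deg(2)=6, deg(3)=2, deg(4)=7, deg(5)=5, deg(6)=3, deg(7)=5, deg(8)=5.
Sorted degree sequence of G2: [7, 6, 5, 5, 5, 4, 3, 3, 2].
The (sorted) degree sequence is an isomorphism invariant, so since G1 and G2 have different degree sequences they cannot be isomorphic.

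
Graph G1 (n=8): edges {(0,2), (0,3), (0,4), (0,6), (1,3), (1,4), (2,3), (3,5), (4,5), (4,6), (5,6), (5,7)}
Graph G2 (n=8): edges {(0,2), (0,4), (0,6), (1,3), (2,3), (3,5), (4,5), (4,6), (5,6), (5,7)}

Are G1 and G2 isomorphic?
No, not isomorphic

The graphs are NOT isomorphic.

Counting edges: G1 has 12 edge(s); G2 has 10 edge(s).
Edge count is an isomorphism invariant (a bijection on vertices induces a bijection on edges), so differing edge counts rule out isomorphism.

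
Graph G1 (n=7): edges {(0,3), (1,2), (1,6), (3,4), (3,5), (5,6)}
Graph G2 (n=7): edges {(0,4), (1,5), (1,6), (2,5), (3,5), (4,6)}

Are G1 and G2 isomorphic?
Yes, isomorphic

The graphs are isomorphic.
One valid mapping φ: V(G1) → V(G2): 0→3, 1→4, 2→0, 3→5, 4→2, 5→1, 6→6

Verify φ preserves adjacency — for each edge of G1, its image is an edge of G2:
  (0,3) → (φ(0),φ(3)) = (3,5) ∈ E(G2) ✓
  (1,2) → (φ(1),φ(2)) = (0,4) ∈ E(G2) ✓
  (1,6) → (φ(1),φ(6)) = (4,6) ∈ E(G2) ✓
  (3,4) → (φ(3),φ(4)) = (2,5) ∈ E(G2) ✓
  (3,5) → (φ(3),φ(5)) = (1,5) ∈ E(G2) ✓
  (5,6) → (φ(5),φ(6)) = (1,6) ∈ E(G2) ✓
All 6 edges of G1 map to edges of G2, and |E(G1)| = |E(G2)| = 6, so φ is a bijection on edges as well as vertices. Hence G1 ≅ G2.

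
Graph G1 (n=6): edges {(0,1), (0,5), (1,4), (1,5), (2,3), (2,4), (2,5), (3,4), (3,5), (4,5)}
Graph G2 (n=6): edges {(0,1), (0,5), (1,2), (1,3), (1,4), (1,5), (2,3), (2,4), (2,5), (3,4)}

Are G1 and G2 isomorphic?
Yes, isomorphic

The graphs are isomorphic.
One valid mapping φ: V(G1) → V(G2): 0→0, 1→5, 2→4, 3→3, 4→2, 5→1

Verify φ preserves adjacency — for each edge of G1, its image is an edge of G2:
  (0,1) → (φ(0),φ(1)) = (0,5) ∈ E(G2) ✓
  (0,5) → (φ(0),φ(5)) = (0,1) ∈ E(G2) ✓
  (1,4) → (φ(1),φ(4)) = (2,5) ∈ E(G2) ✓
  (1,5) → (φ(1),φ(5)) = (1,5) ∈ E(G2) ✓
  (2,3) → (φ(2),φ(3)) = (3,4) ∈ E(G2) ✓
  (2,4) → (φ(2),φ(4)) = (2,4) ∈ E(G2) ✓
  (2,5) → (φ(2),φ(5)) = (1,4) ∈ E(G2) ✓
  (3,4) → (φ(3),φ(4)) = (2,3) ∈ E(G2) ✓
  (3,5) → (φ(3),φ(5)) = (1,3) ∈ E(G2) ✓
  (4,5) → (φ(4),φ(5)) = (1,2) ∈ E(G2) ✓
All 10 edges of G1 map to edges of G2, and |E(G1)| = |E(G2)| = 10, so φ is a bijection on edges as well as vertices. Hence G1 ≅ G2.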